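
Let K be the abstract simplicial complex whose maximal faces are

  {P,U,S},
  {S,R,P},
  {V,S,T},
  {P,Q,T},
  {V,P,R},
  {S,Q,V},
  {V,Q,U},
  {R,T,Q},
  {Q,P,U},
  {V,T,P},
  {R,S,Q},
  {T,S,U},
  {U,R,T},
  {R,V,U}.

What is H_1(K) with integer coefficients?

H_1 ≅ Z^2.

K has 7 vertices, 21 edges, 14 triangles.
rank ∂_1 = 6, rank ∂_2 = 13 ⇒ b_1 = 21 − 6 − 13 = 2; all invariant factors of ∂_2 are 1 so no torsion. So H_1 ≅ Z^2.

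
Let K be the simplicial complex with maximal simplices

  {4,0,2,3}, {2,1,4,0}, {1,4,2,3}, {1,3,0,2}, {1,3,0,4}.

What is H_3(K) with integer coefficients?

H_3 = Z.

Order the vertices as 0 < 1 < 2 < 3 < 4. Listing each simplex with vertices in this order, K has dimension 3 with simplices:

  0-simplices (5): [0], [1], [2], [3], [4]
  1-simplices (10): [0,1], [0,2], [0,3], [0,4], [1,2], [1,3], [1,4], [2,3], [2,4], [3,4]
  2-simplices (10): [0,1,2], [0,1,3], [0,1,4], [0,2,3], [0,2,4], [0,3,4], [1,2,3], [1,2,4], [1,3,4], [2,3,4]
  3-simplices (5): [0,1,2,3], [0,1,2,4], [0,1,3,4], [0,2,3,4], [1,2,3,4]

giving chain groups C_0 ≅ Z^5, C_1 ≅ Z^10, C_2 ≅ Z^10, C_3 ≅ Z^5.

∂_1: C_1 → C_0 sends each edge [p,q] (with p < q) to q − p. For instance
  ∂[3,4] = [4] − [3].
As a 5×10 matrix over Z this has rank 4, with invariant factors (1,1,1,1).

∂_2: C_2 → C_1 maps a triangle to the signed sum of its edges. For instance
  ∂[1,2,4] = [2,4] − [1,4] + [1,2],
  ∂[2,3,4] = [3,4] − [2,4] + [2,3].
The 10×10 boundary matrix has rank 6 and Smith normal form diag(1,1,1,1,1,1).

∂_3: C_3 → C_2 sends each 3-simplex σ to the alternating sum Σ_i (−1)^i (σ with its i-th vertex removed). For instance
  ∂[0,1,2,3] = [1,2,3] − [0,2,3] + [0,1,3] − [0,1,2],
  ∂[0,1,2,4] = [1,2,4] − [0,2,4] + [0,1,4] − [0,1,2].
The 10×5 boundary matrix has rank 4 and Smith normal form diag(1,1,1,1).

From H_k ≅ ker(∂_k) / im(∂_{k+1}) we obtain:

  H_3: rank ker ∂_3 − rank ∂_4 = (5 − 4) − 0 = 1, and there is no ∂_4, so H_3 = Z.

(K is a triangulation of the 3-sphere S^3.)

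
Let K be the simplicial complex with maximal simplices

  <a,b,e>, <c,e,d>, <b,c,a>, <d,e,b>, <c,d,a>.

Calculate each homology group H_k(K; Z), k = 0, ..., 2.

Order the vertices as a < b < c < d < e. Listing each simplex with vertices in this order, K has dimension 2 with simplices:

  0-simplices (5): a, b, c, d, e
  1-simplices (10): ab, ac, ad, ae, bc, bd, be, cd, ce, de
  2-simplices (5): abc, abe, acd, bde, cde

Hence C_0 ≅ Z^5, C_1 ≅ Z^10, C_2 ≅ Z^5.

The boundary map ∂_1: C_1 → C_0 is given by ∂[p,q] = [q] − [p].
The resulting 5×10 matrix has rank 4, and its Smith normal form has invariant factors (1,1,1,1).

Boundary ∂_2: C_2 → C_1 acts by ∂[p,q,r] = [q,r] − [p,r] + [p,q]. For instance
  ∂cde = de − ce + cd,
  ∂abe = be − ae + ab.
As a 10×5 matrix over Z this has rank 5, with invariant factors (1,1,1,1,1).

Computing H_k = (kernel of ∂_k) / (image of ∂_{k+1}):

  H_0: rank C_0 − rank ∂_1 = 5 − 4 = 1, and the invariant factors of ∂_1 are all 1, so H_0 ≅ Z.
  H_1: rank ker ∂_1 − rank ∂_2 = (10 − 4) − 5 = 1, and the invariant factors of ∂_2 are all 1, so H_1 ≅ Z.
  H_2: rank ker ∂_2 − rank ∂_3 = (5 − 5) − 0 = 0, and there is no ∂_3, so H_2 ≅ 0.

As a check, the Euler characteristic is 5 − 10 + 5 = 0, which agrees with 1 − 1 + 0 = 0.

H_0 = Z,  H_1 = Z,  H_2 = 0.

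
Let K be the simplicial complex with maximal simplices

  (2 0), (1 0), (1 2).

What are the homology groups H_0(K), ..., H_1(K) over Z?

H_0 = Z,  H_1 = Z.

Order the vertices as 0 < 1 < 2. Listing each simplex with vertices in this order, K has dimension 1 with simplices:

  0-simplices (3): [0], [1], [2]
  1-simplices (3): [0,1], [0,2], [1,2]

Hence C_0 ≅ Z^3, C_1 ≅ Z^3.

Boundary ∂_1: C_1 → C_0 is given by ∂[p,q] = [q] − [p].
The 3×3 boundary matrix has rank 2 and Smith normal form diag(1,1).

Computing H_k = (kernel of ∂_k) / (image of ∂_{k+1}):

  H_0: rank C_0 − rank ∂_1 = 3 − 2 = 1, and the invariant factors of ∂_1 are all 1, so H_0 = Z.
  H_1: rank ker ∂_1 − rank ∂_2 = (3 − 2) − 0 = 1, and there is no ∂_2, so H_1 = Z.

As a check, the Euler characteristic is 3 − 3 = 0, which agrees with 1 − 1 = 0.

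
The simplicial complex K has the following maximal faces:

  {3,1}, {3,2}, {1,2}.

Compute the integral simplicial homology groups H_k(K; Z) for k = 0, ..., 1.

Fix the vertex order 1 < 2 < 3 and write every simplex with vertices in increasing order. Then dim K = 1 and the simplices of K are:

  0-simplices (3): [1], [2], [3]
  1-simplices (3): [1,2], [1,3], [2,3]

giving chain groups C_0 ≅ Z^3, C_1 ≅ Z^3.

Boundary ∂_1: C_1 → C_0 is given by ∂[p,q] = [q] − [p]. For instance
  ∂[2,3] = [3] − [2].
As a 3×3 matrix over Z this has rank 2, with invariant factors (1,1).

From H_k ≅ ker(∂_k) / im(∂_{k+1}) we obtain:

  H_0: rank C_0 − rank ∂_1 = 3 − 2 = 1, and the invariant factors of ∂_1 are all 1, so H_0 ≅ Z.
  H_1: rank ker ∂_1 − rank ∂_2 = (3 − 2) − 0 = 1, and there is no ∂_2, so H_1 ≅ Z.

(K is a triangulation of the circle S^1.)

H_0 = Z,  H_1 = Z.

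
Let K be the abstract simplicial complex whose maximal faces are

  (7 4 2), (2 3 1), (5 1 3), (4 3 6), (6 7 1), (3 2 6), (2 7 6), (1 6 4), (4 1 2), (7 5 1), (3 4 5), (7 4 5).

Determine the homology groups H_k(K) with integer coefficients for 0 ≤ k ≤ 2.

H_0 = Z,  H_1 = Z/2,  H_2 = 0.

K has 7 vertices, 18 edges, 12 triangles.
rank ∂_0 = 0, rank ∂_1 = 6 ⇒ b_0 = 7 − 0 − 6 = 1; all invariant factors of ∂_1 are 1 so no torsion. So H_0 ≅ Z.
rank ∂_1 = 6, rank ∂_2 = 12 ⇒ b_1 = 18 − 6 − 12 = 0; ∂_2 has invariant factor(s) [2] giving torsion. So H_1 ≅ Z/2.
rank ∂_2 = 12, rank ∂_3 = 0 ⇒ b_2 = 12 − 12 − 0 = 0. So H_2 ≅ 0.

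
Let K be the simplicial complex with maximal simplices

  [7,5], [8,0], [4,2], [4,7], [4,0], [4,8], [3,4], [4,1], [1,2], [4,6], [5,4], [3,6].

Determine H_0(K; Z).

We work with the vertex ordering 0 < 1 < 2 < 3 < 4 < 5 < 6 < 7 < 8. The simplices of K, each written with vertices in increasing order, are:

  0-simplices (9): [0], [1], [2], [3], [4], [5], [6], [7], [8]
  1-simplices (12): [0,4], [0,8], [1,2], [1,4], [2,4], [3,4], [3,6], [4,5], [4,6], [4,7], [4,8], [5,7]

so the chain groups are C_0 ≅ Z^9, C_1 ≅ Z^12.

∂_1: C_1 → C_0 sends each edge [p,q] (with p < q) to q − p. For instance
  ∂[1,4] = [4] − [1].
The 9×12 boundary matrix has rank 8 and Smith normal form diag(1,1,1,1,1,1,1,1).

Computing H_k = (kernel of ∂_k) / (image of ∂_{k+1}):

  H_0: rank C_0 − rank ∂_1 = 9 − 8 = 1, and the invariant factors of ∂_1 are all 1, so H_0 = Z.

(K is a triangulation of a wedge of 4 circles.)

H_0 ≅ Z.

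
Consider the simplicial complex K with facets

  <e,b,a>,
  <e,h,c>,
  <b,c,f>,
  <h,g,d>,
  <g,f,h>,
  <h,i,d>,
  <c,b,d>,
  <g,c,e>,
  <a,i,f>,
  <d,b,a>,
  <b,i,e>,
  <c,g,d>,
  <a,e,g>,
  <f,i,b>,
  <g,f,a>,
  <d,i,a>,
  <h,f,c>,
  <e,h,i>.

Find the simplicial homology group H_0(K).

We work with the vertex ordering a < b < c < d < e < f < g < h < i. The simplices of K, each written with vertices in increasing order, are:

  0-simplices (9): a, b, c, d, e, f, g, h, i
  1-simplices (27): ab, ad, ae, af, ag, ai, bc, bd, be, bf, bi, cd, ce, cf, cg, ch, dg, dh, di, eg, eh, ei, fg, fh, fi, gh, hi
  2-simplices (18): abd, abe, adi, aeg, afg, afi, bcd, bcf, bei, bfi, cdg, ceg, ceh, cfh, dgh, dhi, ehi, fgh

Hence C_0 ≅ Z^9, C_1 ≅ Z^27, C_2 ≅ Z^18.

Boundary ∂_1: C_1 → C_0 maps an edge to its endpoints' difference, ∂[p,q] = q − p. For instance
  ∂bd = d − b.
The 9×27 boundary matrix has rank 8 and Smith normal form diag(1,1,1,1,1,1,1,1).

∂_2: C_2 → C_1 maps a triangle to the signed sum of its edges. For instance
  ∂adi = di − ai + ad,
  ∂dgh = gh − dh + dg.
This gives a 27×18 integer matrix of rank 18; reducing to Smith normal form yields diagonal entries (1,1,1,1,1,1,1,1,1,1,1,1,1,1,1,1,1,2).

Now H_k = ker ∂_k / im ∂_{k+1}, so:

  H_0: rank C_0 − rank ∂_1 = 9 − 8 = 1, and the invariant factors of ∂_1 are all 1, so H_0 ≅ Z.

H_0 = Z.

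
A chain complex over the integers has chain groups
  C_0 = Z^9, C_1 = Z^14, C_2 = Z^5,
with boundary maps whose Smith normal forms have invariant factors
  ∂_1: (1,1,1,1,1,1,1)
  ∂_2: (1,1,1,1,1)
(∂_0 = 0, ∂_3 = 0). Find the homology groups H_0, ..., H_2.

H_0: b_0 = 9 − 0 − 7 = 2; torsion from ∂_1 factors > 1: none. So H_0 = Z^2.
H_1: b_1 = 14 − 7 − 5 = 2; torsion from ∂_2 factors > 1: none. So H_1 = Z^2.
H_2: b_2 = 5 − 5 − 0 = 0; torsion from ∂_3 factors > 1: none. So H_2 = 0.

H_0 = Z^2,  H_1 = Z^2,  H_2 = 0.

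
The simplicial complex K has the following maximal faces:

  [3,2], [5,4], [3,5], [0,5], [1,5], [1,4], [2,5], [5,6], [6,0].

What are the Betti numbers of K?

b_0 = 1, b_1 = 3.

Fix the vertex order 0 < 1 < 2 < 3 < 4 < 5 < 6 and write every simplex with vertices in increasing order. Then dim K = 1 and the simplices of K are:

  0-simplices (7): [0], [1], [2], [3], [4], [5], [6]
  1-simplices (9): [0,5], [0,6], [1,4], [1,5], [2,3], [2,5], [3,5], [4,5], [5,6]

so the chain groups are C_0 ≅ Z^7, C_1 ≅ Z^9.

The boundary map ∂_1: C_1 → C_0 sends each edge [p,q] (with p < q) to q − p.
This gives a 7×9 integer matrix of rank 6; reducing to Smith normal form yields diagonal entries (1,1,1,1,1,1).

Computing H_k = (kernel of ∂_k) / (image of ∂_{k+1}):

  H_0: rank C_0 − rank ∂_1 = 7 − 6 = 1, and the invariant factors of ∂_1 are all 1, so H_0 ≅ Z.
  H_1: rank ker ∂_1 − rank ∂_2 = (9 − 6) − 0 = 3, and there is no ∂_2, so H_1 ≅ Z^3.

As a check, the Euler characteristic is 7 − 9 = -2, which agrees with 1 − 3 = -2.

Hence the Betti numbers are b_0 = 1, b_1 = 3.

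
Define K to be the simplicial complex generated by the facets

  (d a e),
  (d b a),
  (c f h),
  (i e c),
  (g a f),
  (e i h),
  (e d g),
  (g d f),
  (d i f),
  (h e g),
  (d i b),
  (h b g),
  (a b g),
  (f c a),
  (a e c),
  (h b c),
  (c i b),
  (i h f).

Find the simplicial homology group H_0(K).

K has 9 vertices, 27 edges, 18 triangles.
rank ∂_0 = 0, rank ∂_1 = 8 ⇒ b_0 = 9 − 0 − 8 = 1; all invariant factors of ∂_1 are 1 so no torsion. So H_0 ≅ Z.

H_0 = Z.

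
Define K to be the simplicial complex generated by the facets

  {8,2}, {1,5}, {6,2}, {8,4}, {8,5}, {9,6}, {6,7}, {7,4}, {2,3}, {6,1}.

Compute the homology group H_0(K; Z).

H_0 ≅ Z.

We work with the vertex ordering 1 < 2 < 3 < 4 < 5 < 6 < 7 < 8 < 9. The simplices of K, each written with vertices in increasing order, are:

  0-simplices (9): [1], [2], [3], [4], [5], [6], [7], [8], [9]
  1-simplices (10): [1,5], [1,6], [2,3], [2,6], [2,8], [4,7], [4,8], [5,8], [6,7], [6,9]

giving chain groups C_0 ≅ Z^9, C_1 ≅ Z^10.

Boundary ∂_1: C_1 → C_0 maps an edge to its endpoints' difference, ∂[p,q] = q − p. For instance
  ∂[4,7] = [7] − [4].
The 9×10 boundary matrix has rank 8 and Smith normal form diag(1,1,1,1,1,1,1,1).

Reading off H_k = ker ∂_k / im ∂_{k+1}:

  H_0: rank C_0 − rank ∂_1 = 9 − 8 = 1, and the invariant factors of ∂_1 are all 1, so H_0 ≅ Z.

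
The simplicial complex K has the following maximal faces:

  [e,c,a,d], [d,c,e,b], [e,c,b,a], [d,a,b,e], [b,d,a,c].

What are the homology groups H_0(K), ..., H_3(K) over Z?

H_0 ≅ Z,  H_1 = 0,  H_2 = 0,  H_3 ≅ Z.

Fix the vertex order a < b < c < d < e and write every simplex with vertices in increasing order. Then dim K = 3 and the simplices of K are:

  0-simplices (5): a, b, c, d, e
  1-simplices (10): ab, ac, ad, ae, bc, bd, be, cd, ce, de
  2-simplices (10): abc, abd, abe, acd, ace, ade, bcd, bce, bde, cde
  3-simplices (5): abcd, abce, abde, acde, bcde

so the chain groups are C_0 ≅ Z^5, C_1 ≅ Z^10, C_2 ≅ Z^10, C_3 ≅ Z^5.

∂_1: C_1 → C_0 is given by ∂[p,q] = [q] − [p].
This gives a 5×10 integer matrix of rank 4; reducing to Smith normal form yields diagonal entries (1,1,1,1).

Boundary ∂_2: C_2 → C_1 maps a triangle to the signed sum of its edges. For instance
  ∂bcd = cd − bd + bc,
  ∂ade = de − ae + ad.
The resulting 10×10 matrix has rank 6, and its Smith normal form has invariant factors (1,1,1,1,1,1).

The boundary map ∂_3: C_3 → C_2 sends each 3-simplex σ to the alternating sum Σ_i (−1)^i (σ with its i-th vertex removed). For instance
  ∂abde = bde − ade + abe − abd,
  ∂bcde = cde − bde + bce − bcd.
This gives a 10×5 integer matrix of rank 4; reducing to Smith normal form yields diagonal entries (1,1,1,1).

Reading off H_k = ker ∂_k / im ∂_{k+1}:

  H_0: rank C_0 − rank ∂_1 = 5 − 4 = 1, and the invariant factors of ∂_1 are all 1, so H_0 ≅ Z.
  H_1: rank ker ∂_1 − rank ∂_2 = (10 − 4) − 6 = 0, and the invariant factors of ∂_2 are all 1, so H_1 ≅ 0.
  H_2: rank ker ∂_2 − rank ∂_3 = (10 − 6) − 4 = 0, and the invariant factors of ∂_3 are all 1, so H_2 ≅ 0.
  H_3: rank ker ∂_3 − rank ∂_4 = (5 − 4) − 0 = 1, and there is no ∂_4, so H_3 ≅ Z.

As a check, the Euler characteristic is 5 − 10 + 10 − 5 = 0, which agrees with 1 − 0 + 0 − 1 = 0.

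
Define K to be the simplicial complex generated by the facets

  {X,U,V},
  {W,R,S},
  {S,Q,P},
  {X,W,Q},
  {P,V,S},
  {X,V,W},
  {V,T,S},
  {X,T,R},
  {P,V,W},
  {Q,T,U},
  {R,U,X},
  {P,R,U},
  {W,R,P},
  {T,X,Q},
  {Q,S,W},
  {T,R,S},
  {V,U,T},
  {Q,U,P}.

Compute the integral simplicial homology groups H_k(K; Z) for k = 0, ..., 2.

Fix the vertex order P < Q < R < S < T < U < V < W < X and write every simplex with vertices in increasing order. Then dim K = 2 and the simplices of K are:

  0-simplices (9): P, Q, R, S, T, U, V, W, X
  1-simplices (27): PQ, PR, PS, PU, PV, PW, QS, QT, QU, QW, QX, RS, RT, RU, RW, RX, ST, SV, SW, TU, TV, TX, UV, UX, VW, VX, WX
  2-simplices (18): PQS, PQU, PRU, PRW, PSV, PVW, QSW, QTU, QTX, QWX, RST, RSW, RTX, RUX, STV, TUV, UVX, VWX

giving chain groups C_0 ≅ Z^9, C_1 ≅ Z^27, C_2 ≅ Z^18.

∂_1: C_1 → C_0 is given by ∂[p,q] = [q] − [p]. For instance
  ∂QW = W − Q.
The 9×27 boundary matrix has rank 8 and Smith normal form diag(1,1,1,1,1,1,1,1).

The boundary map ∂_2: C_2 → C_1 maps a triangle to the signed sum of its edges. For instance
  ∂PRU = RU − PU + PR,
  ∂QTU = TU − QU + QT.
The resulting 27×18 matrix has rank 18, and its Smith normal form has invariant factors (1,1,1,1,1,1,1,1,1,1,1,1,1,1,1,1,1,2).

From H_k ≅ ker(∂_k) / im(∂_{k+1}) we obtain:

  H_0: rank C_0 − rank ∂_1 = 9 − 8 = 1, and the invariant factors of ∂_1 are all 1, so H_0 = Z.
  H_1: rank ker ∂_1 − rank ∂_2 = (27 − 8) − 18 = 1, and ∂_2 has invariant factor 2 > 1, so H_1 = Z × Z/2.
  H_2: rank ker ∂_2 − rank ∂_3 = (18 − 18) − 0 = 0, and there is no ∂_3, so H_2 = 0.

H_0 = Z,  H_1 = Z × Z/2,  H_2 = 0.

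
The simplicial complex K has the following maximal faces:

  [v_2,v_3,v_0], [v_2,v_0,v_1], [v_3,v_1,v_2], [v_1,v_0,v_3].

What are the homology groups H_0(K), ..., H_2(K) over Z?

Take the total order v_0 < v_1 < v_2 < v_3 on the vertex set. Then K (dimension 2) consists of the simplices:

  0-simplices (4): [v_0], [v_1], [v_2], [v_3]
  1-simplices (6): [v_0,v_1], [v_0,v_2], [v_0,v_3], [v_1,v_2], [v_1,v_3], [v_2,v_3]
  2-simplices (4): [v_0,v_1,v_2], [v_0,v_1,v_3], [v_0,v_2,v_3], [v_1,v_2,v_3]

giving chain groups C_0 ≅ Z^4, C_1 ≅ Z^6, C_2 ≅ Z^4.

∂_1: C_1 → C_0 is given by ∂[p,q] = [q] − [p].
The 4×6 boundary matrix has rank 3 and Smith normal form diag(1,1,1).

The boundary map ∂_2: C_2 → C_1 maps a triangle to the signed sum of its edges. For instance
  ∂[v_1,v_2,v_3] = [v_2,v_3] − [v_1,v_3] + [v_1,v_2],
  ∂[v_0,v_1,v_2] = [v_1,v_2] − [v_0,v_2] + [v_0,v_1].
This gives a 6×4 integer matrix of rank 3; reducing to Smith normal form yields diagonal entries (1,1,1).

Reading off H_k = ker ∂_k / im ∂_{k+1}:

  H_0: rank C_0 − rank ∂_1 = 4 − 3 = 1, and the invariant factors of ∂_1 are all 1, so H_0 = Z.
  H_1: rank ker ∂_1 − rank ∂_2 = (6 − 3) − 3 = 0, and the invariant factors of ∂_2 are all 1, so H_1 = 0.
  H_2: rank ker ∂_2 − rank ∂_3 = (4 − 3) − 0 = 1, and there is no ∂_3, so H_2 = Z.

As a check, the Euler characteristic is 4 − 6 + 4 = 2, which agrees with 1 − 0 + 1 = 2.

H_0 ≅ Z,  H_1 = 0,  H_2 ≅ Z.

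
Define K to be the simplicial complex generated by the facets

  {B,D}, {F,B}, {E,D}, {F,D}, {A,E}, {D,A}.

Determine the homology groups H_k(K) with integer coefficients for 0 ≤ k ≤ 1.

We work with the vertex ordering A < B < D < E < F. The simplices of K, each written with vertices in increasing order, are:

  0-simplices (5): A, B, D, E, F
  1-simplices (6): AD, AE, BD, BF, DE, DF

giving chain groups C_0 ≅ Z^5, C_1 ≅ Z^6.

∂_1: C_1 → C_0 is given by ∂[p,q] = [q] − [p].
This gives a 5×6 integer matrix of rank 4; reducing to Smith normal form yields diagonal entries (1,1,1,1).

From H_k ≅ ker(∂_k) / im(∂_{k+1}) we obtain:

  H_0: rank C_0 − rank ∂_1 = 5 − 4 = 1, and the invariant factors of ∂_1 are all 1, so H_0 = Z.
  H_1: rank ker ∂_1 − rank ∂_2 = (6 − 4) − 0 = 2, and there is no ∂_2, so H_1 = Z^2.

(K is a triangulation of a wedge of 2 circles.)

H_0 = Z,  H_1 = Z^2.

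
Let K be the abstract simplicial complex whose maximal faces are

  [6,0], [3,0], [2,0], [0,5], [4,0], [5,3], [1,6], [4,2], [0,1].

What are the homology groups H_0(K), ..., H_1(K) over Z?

Take the total order 0 < 1 < 2 < 3 < 4 < 5 < 6 on the vertex set. Then K (dimension 1) consists of the simplices:

  0-simplices (7): [0], [1], [2], [3], [4], [5], [6]
  1-simplices (9): [0,1], [0,2], [0,3], [0,4], [0,5], [0,6], [1,6], [2,4], [3,5]

Hence C_0 ≅ Z^7, C_1 ≅ Z^9.

∂_1: C_1 → C_0 is given by ∂[p,q] = [q] − [p]. For instance
  ∂[2,4] = [4] − [2].
As a 7×9 matrix over Z this has rank 6, with invariant factors (1,1,1,1,1,1).

Reading off H_k = ker ∂_k / im ∂_{k+1}:

  H_0: rank C_0 − rank ∂_1 = 7 − 6 = 1, and the invariant factors of ∂_1 are all 1, so H_0 ≅ Z.
  H_1: rank ker ∂_1 − rank ∂_2 = (9 − 6) − 0 = 3, and there is no ∂_2, so H_1 ≅ Z^3.

H_0 = Z,  H_1 = Z^3.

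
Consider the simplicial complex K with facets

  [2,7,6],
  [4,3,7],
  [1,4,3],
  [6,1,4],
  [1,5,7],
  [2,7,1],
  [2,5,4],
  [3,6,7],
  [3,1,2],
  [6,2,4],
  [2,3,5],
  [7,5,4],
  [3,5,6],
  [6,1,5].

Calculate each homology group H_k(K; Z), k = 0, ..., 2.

H_0 = Z,  H_1 = Z^2,  H_2 = Z.

Take the total order 1 < 2 < 3 < 4 < 5 < 6 < 7 on the vertex set. Then K (dimension 2) consists of the simplices:

  0-simplices (7): [1], [2], [3], [4], [5], [6], [7]
  1-simplices (21): [1,2], [1,3], [1,4], [1,5], [1,6], [1,7], [2,3], [2,4], [2,5], [2,6], [2,7], [3,4], [3,5], [3,6], [3,7], [4,5], [4,6], [4,7], [5,6], [5,7], [6,7]
  2-simplices (14): [1,2,3], [1,2,7], [1,3,4], [1,4,6], [1,5,6], [1,5,7], [2,3,5], [2,4,5], [2,4,6], [2,6,7], [3,4,7], [3,5,6], [3,6,7], [4,5,7]

Hence C_0 ≅ Z^7, C_1 ≅ Z^21, C_2 ≅ Z^14.

∂_1: C_1 → C_0 is given by ∂[p,q] = [q] − [p].
The 7×21 boundary matrix has rank 6 and Smith normal form diag(1,1,1,1,1,1).

∂_2: C_2 → C_1 maps a triangle to the signed sum of its edges. For instance
  ∂[1,2,7] = [2,7] − [1,7] + [1,2],
  ∂[2,6,7] = [6,7] − [2,7] + [2,6].
The 21×14 boundary matrix has rank 13 and Smith normal form diag(1,1,1,1,1,1,1,1,1,1,1,1,1).

From H_k ≅ ker(∂_k) / im(∂_{k+1}) we obtain:

  H_0: rank C_0 − rank ∂_1 = 7 − 6 = 1, and the invariant factors of ∂_1 are all 1, so H_0 = Z.
  H_1: rank ker ∂_1 − rank ∂_2 = (21 − 6) − 13 = 2, and the invariant factors of ∂_2 are all 1, so H_1 = Z^2.
  H_2: rank ker ∂_2 − rank ∂_3 = (14 − 13) − 0 = 1, and there is no ∂_3, so H_2 = Z.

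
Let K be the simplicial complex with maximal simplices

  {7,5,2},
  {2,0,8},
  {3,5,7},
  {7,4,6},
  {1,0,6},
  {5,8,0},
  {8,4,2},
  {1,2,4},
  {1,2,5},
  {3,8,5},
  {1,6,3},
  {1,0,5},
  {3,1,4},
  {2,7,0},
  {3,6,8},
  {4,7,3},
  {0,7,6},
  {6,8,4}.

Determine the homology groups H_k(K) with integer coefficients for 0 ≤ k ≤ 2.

Order the vertices as 0 < 1 < 2 < 3 < 4 < 5 < 6 < 7 < 8. Listing each simplex with vertices in this order, K has dimension 2 with simplices:

  0-simplices (9): [0], [1], [2], [3], [4], [5], [6], [7], [8]
  1-simplices (27): (27 of them)
  2-simplices (18): [0,1,5], [0,1,6], [0,2,7], [0,2,8], [0,5,8], [0,6,7], [1,2,4], [1,2,5], [1,3,4], [1,3,6], [2,4,8], [2,5,7], [3,4,7], [3,5,7], [3,5,8], [3,6,8], [4,6,7], [4,6,8]

Hence C_0 ≅ Z^9, C_1 ≅ Z^27, C_2 ≅ Z^18.

The boundary map ∂_1: C_1 → C_0 sends each edge [p,q] (with p < q) to q − p. For instance
  ∂[2,5] = [5] − [2].
As a 9×27 matrix over Z this has rank 8, with invariant factors (1,1,1,1,1,1,1,1).

∂_2: C_2 → C_1 sends each 2-simplex [p,q,r] to [q,r] − [p,r] + [p,q]. For instance
  ∂[1,3,6] = [3,6] − [1,6] + [1,3],
  ∂[2,5,7] = [5,7] − [2,7] + [2,5].
The 27×18 boundary matrix has rank 18 and Smith normal form diag(1,1,1,1,1,1,1,1,1,1,1,1,1,1,1,1,1,2).

Reading off H_k = ker ∂_k / im ∂_{k+1}:

  H_0: rank C_0 − rank ∂_1 = 9 − 8 = 1, and the invariant factors of ∂_1 are all 1, so H_0 = Z.
  H_1: rank ker ∂_1 − rank ∂_2 = (27 − 8) − 18 = 1, and ∂_2 has invariant factor 2 > 1, so H_1 = Z ⊕ Z/2.
  H_2: rank ker ∂_2 − rank ∂_3 = (18 − 18) − 0 = 0, and there is no ∂_3, so H_2 = 0.

H_0 = Z,  H_1 = Z ⊕ Z/2,  H_2 = 0.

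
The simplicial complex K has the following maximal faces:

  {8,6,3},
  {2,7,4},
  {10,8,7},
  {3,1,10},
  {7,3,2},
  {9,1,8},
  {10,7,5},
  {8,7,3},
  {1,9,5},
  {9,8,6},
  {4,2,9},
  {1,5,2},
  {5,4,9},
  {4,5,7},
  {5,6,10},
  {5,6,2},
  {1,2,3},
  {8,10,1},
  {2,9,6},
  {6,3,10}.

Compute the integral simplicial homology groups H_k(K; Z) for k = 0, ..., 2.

Fix the vertex order 1 < 2 < 3 < 4 < 5 < 6 < 7 < 8 < 9 < 10 and write every simplex with vertices in increasing order. Then dim K = 2 and the simplices of K are:

  0-simplices (10): [1], [2], [3], [4], [5], [6], [7], [8], [9], [10]
  1-simplices (30): (30 of them)
  2-simplices (20): (20 of them)

giving chain groups C_0 ≅ Z^10, C_1 ≅ Z^30, C_2 ≅ Z^20.

∂_1: C_1 → C_0 is given by ∂[p,q] = [q] − [p]. For instance
  ∂[1,8] = [8] − [1].
The 10×30 boundary matrix has rank 9 and Smith normal form diag(1,1,1,1,1,1,1,1,1).

The boundary map ∂_2: C_2 → C_1 sends each 2-simplex [p,q,r] to [q,r] − [p,r] + [p,q]. For instance
  ∂[1,3,10] = [3,10] − [1,10] + [1,3],
  ∂[5,7,10] = [7,10] − [5,10] + [5,7].
The 30×20 boundary matrix has rank 20 and Smith normal form diag(1,1,1,1,1,1,1,1,1,1,1,1,1,1,1,1,1,1,1,2).

Computing H_k = (kernel of ∂_k) / (image of ∂_{k+1}):

  H_0: rank C_0 − rank ∂_1 = 10 − 9 = 1, and the invariant factors of ∂_1 are all 1, so H_0 = Z.
  H_1: rank ker ∂_1 − rank ∂_2 = (30 − 9) − 20 = 1, and ∂_2 has invariant factor 2 > 1, so H_1 = Z ⊕ Z_2.
  H_2: rank ker ∂_2 − rank ∂_3 = (20 − 20) − 0 = 0, and there is no ∂_3, so H_2 = 0.

(K is a triangulation of the Klein bottle.)

H_0 ≅ Z,  H_1 ≅ Z ⊕ Z_2,  H_2 = 0.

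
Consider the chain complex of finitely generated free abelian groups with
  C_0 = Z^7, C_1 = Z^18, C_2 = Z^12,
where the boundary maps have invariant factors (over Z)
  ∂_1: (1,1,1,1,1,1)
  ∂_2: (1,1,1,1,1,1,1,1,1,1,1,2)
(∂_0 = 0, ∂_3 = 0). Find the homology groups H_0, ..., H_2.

H_0 = Z,  H_1 = Z/2,  H_2 = 0.

H_0: b_0 = 7 − 0 − 6 = 1; torsion from ∂_1 factors > 1: none. So H_0 = Z.
H_1: b_1 = 18 − 6 − 12 = 0; torsion from ∂_2 factors > 1: [2]. So H_1 = Z/2.
H_2: b_2 = 12 − 12 − 0 = 0; torsion from ∂_3 factors > 1: none. So H_2 = 0.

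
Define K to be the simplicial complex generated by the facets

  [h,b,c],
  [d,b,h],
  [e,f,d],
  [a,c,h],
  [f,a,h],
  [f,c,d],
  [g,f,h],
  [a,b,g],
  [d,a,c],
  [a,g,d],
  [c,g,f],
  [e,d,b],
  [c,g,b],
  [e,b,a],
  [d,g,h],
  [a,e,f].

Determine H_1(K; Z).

Fix the vertex order a < b < c < d < e < f < g < h and write every simplex with vertices in increasing order. Then dim K = 2 and the simplices of K are:

  0-simplices (8): a, b, c, d, e, f, g, h
  1-simplices (24): ab, ac, ad, ae, af, ag, ah, bc, bd, be, bg, bh, cd, cf, cg, ch, de, df, dg, dh, ef, fg, fh, gh
  2-simplices (16): abe, abg, acd, ach, adg, aef, afh, bcg, bch, bde, bdh, cdf, cfg, def, dgh, fgh

Hence C_0 ≅ Z^8, C_1 ≅ Z^24, C_2 ≅ Z^16.

Boundary ∂_1: C_1 → C_0 sends each edge [p,q] (with p < q) to q − p.
This gives a 8×24 integer matrix of rank 7; reducing to Smith normal form yields diagonal entries (1,1,1,1,1,1,1).

The boundary map ∂_2: C_2 → C_1 acts by ∂[p,q,r] = [q,r] − [p,r] + [p,q]. For instance
  ∂bcg = cg − bg + bc,
  ∂abg = bg − ag + ab.
This gives a 24×16 integer matrix of rank 15; reducing to Smith normal form yields diagonal entries (1,1,1,1,1,1,1,1,1,1,1,1,1,1,1).

Reading off H_k = ker ∂_k / im ∂_{k+1}:

  H_1: rank ker ∂_1 − rank ∂_2 = (24 − 7) − 15 = 2, and the invariant factors of ∂_2 are all 1, so H_1 = Z^2.

(K is a triangulation of the torus T^2.)

H_1 ≅ Z^2.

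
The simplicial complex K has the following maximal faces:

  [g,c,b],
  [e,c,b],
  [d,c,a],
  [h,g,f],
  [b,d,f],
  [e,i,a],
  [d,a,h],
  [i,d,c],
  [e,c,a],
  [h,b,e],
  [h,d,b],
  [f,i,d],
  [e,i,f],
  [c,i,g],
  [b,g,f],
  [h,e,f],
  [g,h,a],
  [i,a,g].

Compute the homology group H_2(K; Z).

H_2 ≅ 0.

Order the vertices as a < b < c < d < e < f < g < h < i. Listing each simplex with vertices in this order, K has dimension 2 with simplices:

  0-simplices (9): a, b, c, d, e, f, g, h, i
  1-simplices (27): ac, ad, ae, ag, ah, ai, bc, bd, be, bf, bg, bh, cd, ce, cg, ci, df, dh, di, ef, eh, ei, fg, fh, fi, gh, gi
  2-simplices (18): acd, ace, adh, aei, agh, agi, bce, bcg, bdf, bdh, beh, bfg, cdi, cgi, dfi, efh, efi, fgh

giving chain groups C_0 ≅ Z^9, C_1 ≅ Z^27, C_2 ≅ Z^18.

Boundary ∂_1: C_1 → C_0 sends each edge [p,q] (with p < q) to q − p. For instance
  ∂ac = c − a.
The resulting 9×27 matrix has rank 8, and its Smith normal form has invariant factors (1,1,1,1,1,1,1,1).

Boundary ∂_2: C_2 → C_1 acts by ∂[p,q,r] = [q,r] − [p,r] + [p,q]. For instance
  ∂cgi = gi − ci + cg,
  ∂bdh = dh − bh + bd.
As a 27×18 matrix over Z this has rank 18, with invariant factors (1,1,1,1,1,1,1,1,1,1,1,1,1,1,1,1,1,2).

From H_k ≅ ker(∂_k) / im(∂_{k+1}) we obtain:

  H_2: rank ker ∂_2 − rank ∂_3 = (18 − 18) − 0 = 0, and there is no ∂_3, so H_2 ≅ 0.

(K is a triangulation of the Klein bottle.)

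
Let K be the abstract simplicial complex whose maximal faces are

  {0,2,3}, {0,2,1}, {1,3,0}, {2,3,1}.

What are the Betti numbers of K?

Order the vertices as 0 < 1 < 2 < 3. Listing each simplex with vertices in this order, K has dimension 2 with simplices:

  0-simplices (4): [0], [1], [2], [3]
  1-simplices (6): [0,1], [0,2], [0,3], [1,2], [1,3], [2,3]
  2-simplices (4): [0,1,2], [0,1,3], [0,2,3], [1,2,3]

so the chain groups are C_0 ≅ Z^4, C_1 ≅ Z^6, C_2 ≅ Z^4.

∂_1: C_1 → C_0 maps an edge to its endpoints' difference, ∂[p,q] = q − p.
The resulting 4×6 matrix has rank 3, and its Smith normal form has invariant factors (1,1,1).

Boundary ∂_2: C_2 → C_1 maps a triangle to the signed sum of its edges. For instance
  ∂[1,2,3] = [2,3] − [1,3] + [1,2],
  ∂[0,1,3] = [1,3] − [0,3] + [0,1].
The resulting 6×4 matrix has rank 3, and its Smith normal form has invariant factors (1,1,1).

Reading off H_k = ker ∂_k / im ∂_{k+1}:

  H_0: rank C_0 − rank ∂_1 = 4 − 3 = 1, and the invariant factors of ∂_1 are all 1, so H_0 ≅ Z.
  H_1: rank ker ∂_1 − rank ∂_2 = (6 − 3) − 3 = 0, and the invariant factors of ∂_2 are all 1, so H_1 ≅ 0.
  H_2: rank ker ∂_2 − rank ∂_3 = (4 − 3) − 0 = 1, and there is no ∂_3, so H_2 ≅ Z.

As a check, the Euler characteristic is 4 − 6 + 4 = 2, which agrees with 1 − 0 + 1 = 2.
(K is a triangulation of the 2-sphere S^2.)

Hence the Betti numbers are b_0 = 1, b_1 = 0, b_2 = 1.

b_0 = 1, b_1 = 0, b_2 = 1.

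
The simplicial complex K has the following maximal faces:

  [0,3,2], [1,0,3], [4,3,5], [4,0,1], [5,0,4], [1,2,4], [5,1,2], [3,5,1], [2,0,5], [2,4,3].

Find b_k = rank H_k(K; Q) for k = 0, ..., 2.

b_0 = 1, b_1 = 0, b_2 = 0.

K has 6 vertices, 15 edges, 10 triangles.
rank ∂_0 = 0, rank ∂_1 = 5 ⇒ b_0 = 6 − 0 − 5 = 1; all invariant factors of ∂_1 are 1 so no torsion. So H_0 ≅ Z.
rank ∂_1 = 5, rank ∂_2 = 10 ⇒ b_1 = 15 − 5 − 10 = 0; ∂_2 has invariant factor(s) [2] giving torsion. So H_1 ≅ Z_2.
rank ∂_2 = 10, rank ∂_3 = 0 ⇒ b_2 = 10 − 10 − 0 = 0. So H_2 ≅ 0.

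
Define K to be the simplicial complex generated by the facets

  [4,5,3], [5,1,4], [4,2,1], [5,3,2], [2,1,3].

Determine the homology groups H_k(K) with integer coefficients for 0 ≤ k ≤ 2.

We work with the vertex ordering 1 < 2 < 3 < 4 < 5. The simplices of K, each written with vertices in increasing order, are:

  0-simplices (5): [1], [2], [3], [4], [5]
  1-simplices (10): [1,2], [1,3], [1,4], [1,5], [2,3], [2,4], [2,5], [3,4], [3,5], [4,5]
  2-simplices (5): [1,2,3], [1,2,4], [1,4,5], [2,3,5], [3,4,5]

so the chain groups are C_0 ≅ Z^5, C_1 ≅ Z^10, C_2 ≅ Z^5.

Boundary ∂_1: C_1 → C_0 sends each edge [p,q] (with p < q) to q − p.
As a 5×10 matrix over Z this has rank 4, with invariant factors (1,1,1,1).

∂_2: C_2 → C_1 maps a triangle to the signed sum of its edges. For instance
  ∂[3,4,5] = [4,5] − [3,5] + [3,4],
  ∂[1,4,5] = [4,5] − [1,5] + [1,4].
The 10×5 boundary matrix has rank 5 and Smith normal form diag(1,1,1,1,1).

Computing H_k = (kernel of ∂_k) / (image of ∂_{k+1}):

  H_0: rank C_0 − rank ∂_1 = 5 − 4 = 1, and the invariant factors of ∂_1 are all 1, so H_0 = Z.
  H_1: rank ker ∂_1 − rank ∂_2 = (10 − 4) − 5 = 1, and the invariant factors of ∂_2 are all 1, so H_1 = Z.
  H_2: rank ker ∂_2 − rank ∂_3 = (5 − 5) − 0 = 0, and there is no ∂_3, so H_2 = 0.

(K is a triangulation of the Möbius band.)

H_0 = Z,  H_1 = Z,  H_2 = 0.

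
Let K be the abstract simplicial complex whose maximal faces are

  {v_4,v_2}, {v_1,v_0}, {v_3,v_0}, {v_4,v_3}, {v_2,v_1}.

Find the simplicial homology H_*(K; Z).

Fix the vertex order v_0 < v_1 < v_2 < v_3 < v_4 and write every simplex with vertices in increasing order. Then dim K = 1 and the simplices of K are:

  0-simplices (5): [v_0], [v_1], [v_2], [v_3], [v_4]
  1-simplices (5): [v_0,v_1], [v_0,v_3], [v_1,v_2], [v_2,v_4], [v_3,v_4]

so the chain groups are C_0 ≅ Z^5, C_1 ≅ Z^5.

The boundary map ∂_1: C_1 → C_0 maps an edge to its endpoints' difference, ∂[p,q] = q − p.
The resulting 5×5 matrix has rank 4, and its Smith normal form has invariant factors (1,1,1,1).

Reading off H_k = ker ∂_k / im ∂_{k+1}:

  H_0: rank C_0 − rank ∂_1 = 5 − 4 = 1, and the invariant factors of ∂_1 are all 1, so H_0 = Z.
  H_1: rank ker ∂_1 − rank ∂_2 = (5 − 4) − 0 = 1, and there is no ∂_2, so H_1 = Z.

H_0 = Z,  H_1 = Z.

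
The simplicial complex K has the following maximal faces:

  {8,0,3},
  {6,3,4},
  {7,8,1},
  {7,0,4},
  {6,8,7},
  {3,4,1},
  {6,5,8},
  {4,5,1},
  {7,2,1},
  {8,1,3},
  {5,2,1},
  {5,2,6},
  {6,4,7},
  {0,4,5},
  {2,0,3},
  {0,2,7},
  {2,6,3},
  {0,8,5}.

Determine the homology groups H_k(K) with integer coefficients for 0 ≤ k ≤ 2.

H_0 = Z,  H_1 = Z^2,  H_2 = Z.

We work with the vertex ordering 0 < 1 < 2 < 3 < 4 < 5 < 6 < 7 < 8. The simplices of K, each written with vertices in increasing order, are:

  0-simplices (9): [0], [1], [2], [3], [4], [5], [6], [7], [8]
  1-simplices (27): (27 of them)
  2-simplices (18): [0,2,3], [0,2,7], [0,3,8], [0,4,5], [0,4,7], [0,5,8], [1,2,5], [1,2,7], [1,3,4], [1,3,8], [1,4,5], [1,7,8], [2,3,6], [2,5,6], [3,4,6], [4,6,7], [5,6,8], [6,7,8]

Hence C_0 ≅ Z^9, C_1 ≅ Z^27, C_2 ≅ Z^18.

∂_1: C_1 → C_0 is given by ∂[p,q] = [q] − [p]. For instance
  ∂[7,8] = [8] − [7].
As a 9×27 matrix over Z this has rank 8, with invariant factors (1,1,1,1,1,1,1,1).

The boundary map ∂_2: C_2 → C_1 maps a triangle to the signed sum of its edges. For instance
  ∂[0,4,5] = [4,5] − [0,5] + [0,4],
  ∂[1,2,7] = [2,7] − [1,7] + [1,2].
The resulting 27×18 matrix has rank 17, and its Smith normal form has invariant factors (1,1,1,1,1,1,1,1,1,1,1,1,1,1,1,1,1).

Now H_k = ker ∂_k / im ∂_{k+1}, so:

  H_0: rank C_0 − rank ∂_1 = 9 − 8 = 1, and the invariant factors of ∂_1 are all 1, so H_0 = Z.
  H_1: rank ker ∂_1 − rank ∂_2 = (27 − 8) − 17 = 2, and the invariant factors of ∂_2 are all 1, so H_1 = Z^2.
  H_2: rank ker ∂_2 − rank ∂_3 = (18 − 17) − 0 = 1, and there is no ∂_3, so H_2 = Z.

(K is a triangulation of the torus T^2.)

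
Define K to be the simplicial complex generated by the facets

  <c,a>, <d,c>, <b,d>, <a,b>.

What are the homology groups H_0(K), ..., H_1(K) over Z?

H_0 = Z,  H_1 = Z.

Fix the vertex order a < b < c < d and write every simplex with vertices in increasing order. Then dim K = 1 and the simplices of K are:

  0-simplices (4): a, b, c, d
  1-simplices (4): ab, ac, bd, cd

giving chain groups C_0 ≅ Z^4, C_1 ≅ Z^4.

Boundary ∂_1: C_1 → C_0 sends each edge [p,q] (with p < q) to q − p. For instance
  ∂bd = d − b.
The resulting 4×4 matrix has rank 3, and its Smith normal form has invariant factors (1,1,1).

Reading off H_k = ker ∂_k / im ∂_{k+1}:

  H_0: rank C_0 − rank ∂_1 = 4 − 3 = 1, and the invariant factors of ∂_1 are all 1, so H_0 ≅ Z.
  H_1: rank ker ∂_1 − rank ∂_2 = (4 − 3) − 0 = 1, and there is no ∂_2, so H_1 ≅ Z.

As a check, the Euler characteristic is 4 − 4 = 0, which agrees with 1 − 1 = 0.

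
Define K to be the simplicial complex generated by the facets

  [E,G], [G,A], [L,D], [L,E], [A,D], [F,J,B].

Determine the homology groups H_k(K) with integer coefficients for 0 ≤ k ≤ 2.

H_0 ≅ Z^2,  H_1 ≅ Z,  H_2 = 0.

Order the vertices as A < B < D < E < F < G < J < L. Listing each simplex with vertices in this order, K has dimension 2 with simplices:

  0-simplices (8): A, B, D, E, F, G, J, L
  1-simplices (8): AD, AG, BF, BJ, DL, EG, EL, FJ
  2-simplices (1): BFJ

so the chain groups are C_0 ≅ Z^8, C_1 ≅ Z^8, C_2 ≅ Z^1.

Boundary ∂_1: C_1 → C_0 is given by ∂[p,q] = [q] − [p].
The 8×8 boundary matrix has rank 6 and Smith normal form diag(1,1,1,1,1,1).

The boundary map ∂_2: C_2 → C_1 maps a triangle to the signed sum of its edges. For instance
  ∂BFJ = FJ − BJ + BF.
As a 8×1 matrix over Z this has rank 1, with invariant factors (1).

From H_k ≅ ker(∂_k) / im(∂_{k+1}) we obtain:

  H_0: rank C_0 − rank ∂_1 = 8 − 6 = 2, and the invariant factors of ∂_1 are all 1, so H_0 ≅ Z^2.
  H_1: rank ker ∂_1 − rank ∂_2 = (8 − 6) − 1 = 1, and the invariant factors of ∂_2 are all 1, so H_1 ≅ Z.
  H_2: rank ker ∂_2 − rank ∂_3 = (1 − 1) − 0 = 0, and there is no ∂_3, so H_2 ≅ 0.

As a check, the Euler characteristic is 8 − 8 + 1 = 1, which agrees with 2 − 1 + 0 = 1.
(K is a triangulation of the disjoint union of the circle S^1 and the 2-simplex.)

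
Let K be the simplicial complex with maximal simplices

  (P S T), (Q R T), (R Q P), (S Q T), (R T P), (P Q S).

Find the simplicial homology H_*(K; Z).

H_0 = Z,  H_1 = 0,  H_2 = Z.

Order the vertices as P < Q < R < S < T. Listing each simplex with vertices in this order, K has dimension 2 with simplices:

  0-simplices (5): P, Q, R, S, T
  1-simplices (9): PQ, PR, PS, PT, QR, QS, QT, RT, ST
  2-simplices (6): PQR, PQS, PRT, PST, QRT, QST

Hence C_0 ≅ Z^5, C_1 ≅ Z^9, C_2 ≅ Z^6.

Boundary ∂_1: C_1 → C_0 is given by ∂[p,q] = [q] − [p]. For instance
  ∂PT = T − P.
As a 5×9 matrix over Z this has rank 4, with invariant factors (1,1,1,1).

The boundary map ∂_2: C_2 → C_1 sends each 2-simplex [p,q,r] to [q,r] − [p,r] + [p,q]. For instance
  ∂PRT = RT − PT + PR,
  ∂PST = ST − PT + PS.
As a 9×6 matrix over Z this has rank 5, with invariant factors (1,1,1,1,1).

Computing H_k = (kernel of ∂_k) / (image of ∂_{k+1}):

  H_0: rank C_0 − rank ∂_1 = 5 − 4 = 1, and the invariant factors of ∂_1 are all 1, so H_0 = Z.
  H_1: rank ker ∂_1 − rank ∂_2 = (9 − 4) − 5 = 0, and the invariant factors of ∂_2 are all 1, so H_1 = 0.
  H_2: rank ker ∂_2 − rank ∂_3 = (6 − 5) − 0 = 1, and there is no ∂_3, so H_2 = Z.

As a check, the Euler characteristic is 5 − 9 + 6 = 2, which agrees with 1 − 0 + 1 = 2.
(K is a triangulation of the 2-sphere S^2.)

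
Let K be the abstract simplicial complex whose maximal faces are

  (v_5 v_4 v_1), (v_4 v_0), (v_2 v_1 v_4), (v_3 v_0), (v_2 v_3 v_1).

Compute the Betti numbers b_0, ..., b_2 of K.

b_0 = 1, b_1 = 1, b_2 = 0.

We work with the vertex ordering v_0 < v_1 < v_2 < v_3 < v_4 < v_5. The simplices of K, each written with vertices in increasing order, are:

  0-simplices (6): [v_0], [v_1], [v_2], [v_3], [v_4], [v_5]
  1-simplices (9): [v_0,v_3], [v_0,v_4], [v_1,v_2], [v_1,v_3], [v_1,v_4], [v_1,v_5], [v_2,v_3], [v_2,v_4], [v_4,v_5]
  2-simplices (3): [v_1,v_2,v_3], [v_1,v_2,v_4], [v_1,v_4,v_5]

Hence C_0 ≅ Z^6, C_1 ≅ Z^9, C_2 ≅ Z^3.

∂_1: C_1 → C_0 maps an edge to its endpoints' difference, ∂[p,q] = q − p.
The 6×9 boundary matrix has rank 5 and Smith normal form diag(1,1,1,1,1).

The boundary map ∂_2: C_2 → C_1 acts by ∂[p,q,r] = [q,r] − [p,r] + [p,q]. For instance
  ∂[v_1,v_4,v_5] = [v_4,v_5] − [v_1,v_5] + [v_1,v_4],
  ∂[v_1,v_2,v_3] = [v_2,v_3] − [v_1,v_3] + [v_1,v_2].
As a 9×3 matrix over Z this has rank 3, with invariant factors (1,1,1).

From H_k ≅ ker(∂_k) / im(∂_{k+1}) we obtain:

  H_0: rank C_0 − rank ∂_1 = 6 − 5 = 1, and the invariant factors of ∂_1 are all 1, so H_0 = Z.
  H_1: rank ker ∂_1 − rank ∂_2 = (9 − 5) − 3 = 1, and the invariant factors of ∂_2 are all 1, so H_1 = Z.
  H_2: rank ker ∂_2 − rank ∂_3 = (3 − 3) − 0 = 0, and there is no ∂_3, so H_2 = 0.

As a check, the Euler characteristic is 6 − 9 + 3 = 0, which agrees with 1 − 1 + 0 = 0.

Hence the Betti numbers are b_0 = 1, b_1 = 1, b_2 = 0.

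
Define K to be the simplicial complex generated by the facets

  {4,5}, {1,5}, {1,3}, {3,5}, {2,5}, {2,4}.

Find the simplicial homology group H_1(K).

We work with the vertex ordering 1 < 2 < 3 < 4 < 5. The simplices of K, each written with vertices in increasing order, are:

  0-simplices (5): [1], [2], [3], [4], [5]
  1-simplices (6): [1,3], [1,5], [2,4], [2,5], [3,5], [4,5]

giving chain groups C_0 ≅ Z^5, C_1 ≅ Z^6.

The boundary map ∂_1: C_1 → C_0 is given by ∂[p,q] = [q] − [p].
This gives a 5×6 integer matrix of rank 4; reducing to Smith normal form yields diagonal entries (1,1,1,1).

From H_k ≅ ker(∂_k) / im(∂_{k+1}) we obtain:

  H_1: rank ker ∂_1 − rank ∂_2 = (6 − 4) − 0 = 2, and there is no ∂_2, so H_1 ≅ Z^2.

H_1 = Z^2.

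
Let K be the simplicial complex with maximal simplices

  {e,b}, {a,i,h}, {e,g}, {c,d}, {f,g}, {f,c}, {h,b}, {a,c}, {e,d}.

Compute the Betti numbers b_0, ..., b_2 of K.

Take the total order a < b < c < d < e < f < g < h < i on the vertex set. Then K (dimension 2) consists of the simplices:

  0-simplices (9): a, b, c, d, e, f, g, h, i
  1-simplices (11): ac, ah, ai, be, bh, cd, cf, de, eg, fg, hi
  2-simplices (1): ahi

Hence C_0 ≅ Z^9, C_1 ≅ Z^11, C_2 ≅ Z^1.

∂_1: C_1 → C_0 is given by ∂[p,q] = [q] − [p].
The 9×11 boundary matrix has rank 8 and Smith normal form diag(1,1,1,1,1,1,1,1).

∂_2: C_2 → C_1 acts by ∂[p,q,r] = [q,r] − [p,r] + [p,q]. For instance
  ∂ahi = hi − ai + ah.
As a 11×1 matrix over Z this has rank 1, with invariant factors (1).

Now H_k = ker ∂_k / im ∂_{k+1}, so:

  H_0: rank C_0 − rank ∂_1 = 9 − 8 = 1, and the invariant factors of ∂_1 are all 1, so H_0 = Z.
  H_1: rank ker ∂_1 − rank ∂_2 = (11 − 8) − 1 = 2, and the invariant factors of ∂_2 are all 1, so H_1 = Z^2.
  H_2: rank ker ∂_2 − rank ∂_3 = (1 − 1) − 0 = 0, and there is no ∂_3, so H_2 = 0.

As a check, the Euler characteristic is 9 − 11 + 1 = -1, which agrees with 1 − 2 + 0 = -1.

Hence the Betti numbers are b_0 = 1, b_1 = 2, b_2 = 0.

b_0 = 1, b_1 = 2, b_2 = 0.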